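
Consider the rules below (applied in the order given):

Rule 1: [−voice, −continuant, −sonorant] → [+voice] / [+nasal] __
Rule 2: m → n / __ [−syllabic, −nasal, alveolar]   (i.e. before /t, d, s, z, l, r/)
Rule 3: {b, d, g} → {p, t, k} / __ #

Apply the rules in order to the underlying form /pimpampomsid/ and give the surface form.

Rule 1 (post-nasal voicing): /p/ is a voiceless stop immediately after the nasal /m/, so it voices to [b]. /p/ is a voiceless stop immediately after the nasal /m/, so it voices to [b]. /pimpampomsid/ → pimbambomsid.
Rule 2 (nasal place assimilation): /m/ precedes the alveolar consonant /s/, so it assimilates in place to [n]. /pimbambomsid/ → pimbambonsid.
Rule 3 (final devoicing): /d/ is a voiced stop in word-final position, so it devoices to [t]. /pimbambonsid/ → pimbambonsit.

pimbambonsit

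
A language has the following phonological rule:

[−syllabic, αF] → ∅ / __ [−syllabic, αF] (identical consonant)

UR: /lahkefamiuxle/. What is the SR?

No segment of /lahkefamiuxle/ meets the structural description of the rule, so the form surfaces unchanged.

lahkefamiuxle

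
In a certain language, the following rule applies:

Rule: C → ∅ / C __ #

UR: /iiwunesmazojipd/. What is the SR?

/d/ is the second consonant of a word-final cluster /pd/, so it deletes.
The other instances of /w/, /n/, /s/, /m/, /z/, /j/, /p/ do not occur in the required environment and remain unchanged.
Surface form: [iiwunesmazojip].

iiwunesmazojip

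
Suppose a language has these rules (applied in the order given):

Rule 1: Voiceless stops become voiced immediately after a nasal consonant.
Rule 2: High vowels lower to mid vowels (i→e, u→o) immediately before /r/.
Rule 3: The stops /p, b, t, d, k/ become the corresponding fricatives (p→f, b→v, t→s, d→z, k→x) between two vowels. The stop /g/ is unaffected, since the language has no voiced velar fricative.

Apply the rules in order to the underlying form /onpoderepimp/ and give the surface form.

onbozerefimb

Rule 1 (post-nasal voicing): /p/ is a voiceless stop immediately after the nasal /n/, so it voices to [b]. /p/ is a voiceless stop immediately after the nasal /m/, so it voices to [b]. /onpoderepimp/ → onboderepimb.
Rule 2 (pre-rhotic lowering): no segment meets the environment; /onboderepimb/ is unchanged.
Rule 3 (intervocalic spirantization): /d/ is a stop between vowels /o/ and /e/, so it spirantizes to the fricative [z]. /p/ is a stop between vowels /e/ and /i/, so it spirantizes to the fricative [f]. /onboderepimb/ → onbozerefimb.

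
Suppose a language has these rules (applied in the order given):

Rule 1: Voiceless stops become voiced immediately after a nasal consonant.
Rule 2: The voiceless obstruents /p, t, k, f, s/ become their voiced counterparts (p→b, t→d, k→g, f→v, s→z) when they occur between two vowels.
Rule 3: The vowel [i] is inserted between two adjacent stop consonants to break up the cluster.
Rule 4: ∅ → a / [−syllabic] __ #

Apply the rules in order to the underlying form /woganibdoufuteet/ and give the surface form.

woganibidouvudeeta

Rule 1 (post-nasal voicing): no segment meets the environment; /woganibdoufuteet/ is unchanged.
Rule 2 (intervocalic voicing): /f/ is a voiceless obstruent between vowels /u/ and /u/, so it voices to [v]. /t/ is a voiceless obstruent between vowels /u/ and /e/, so it voices to [d]. /woganibdoufuteet/ → woganibdouvudeet.
Rule 3 (stop-cluster i-epenthesis): /b/ and /d/ form a stop–stop cluster, so [i] is inserted between them. /woganibdouvudeet/ → woganibidouvudeet.
Rule 4 (final a-epenthesis): the form ends in the consonant /t/, so [a] is inserted word-finally. /woganibidouvudeet/ → woganibidouvudeeta.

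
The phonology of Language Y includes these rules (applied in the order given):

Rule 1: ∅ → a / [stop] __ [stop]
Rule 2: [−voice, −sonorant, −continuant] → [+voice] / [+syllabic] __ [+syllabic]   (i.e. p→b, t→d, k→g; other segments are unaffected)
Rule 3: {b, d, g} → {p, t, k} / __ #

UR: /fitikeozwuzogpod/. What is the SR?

fidigeozwuzogabot

Rule 1 (stop-cluster a-epenthesis): /g/ and /p/ form a stop–stop cluster, so [a] is inserted between them. /fitikeozwuzogpod/ → fitikeozwuzogapod.
Rule 2 (intervocalic voicing): /t/ is a voiceless stop between vowels /i/ and /i/, so it voices to [d]. /k/ is a voiceless stop between vowels /i/ and /e/, so it voices to [g]. /p/ is a voiceless stop between vowels /a/ and /o/, so it voices to [b]. /fitikeozwuzogapod/ → fidigeozwuzogabod.
Rule 3 (final devoicing): /d/ is a voiced stop in word-final position, so it devoices to [t]. /fidigeozwuzogabod/ → fidigeozwuzogabot.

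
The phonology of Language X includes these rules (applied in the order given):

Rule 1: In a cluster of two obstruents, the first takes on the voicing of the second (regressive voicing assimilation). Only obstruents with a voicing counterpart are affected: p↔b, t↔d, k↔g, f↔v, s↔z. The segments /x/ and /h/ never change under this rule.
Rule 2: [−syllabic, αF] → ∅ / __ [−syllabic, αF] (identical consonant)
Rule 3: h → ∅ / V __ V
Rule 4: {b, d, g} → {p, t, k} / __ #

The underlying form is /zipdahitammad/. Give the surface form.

zibdaitamat

Rule 1 (regressive voicing assimilation): /p/ precedes the voiced obstruent /d/, so it voices to [b] by assimilation. /zipdahitammad/ → zibdahitammad.
Rule 2 (degemination): /mm/ is a geminate; the first /m/ deletes. /zibdahitammad/ → zibdahitamad.
Rule 3 (intervocalic h-deletion): /h/ occurs between vowels /a/ and /i/, so it deletes. /zibdahitamad/ → zibdaitamad.
Rule 4 (final devoicing): /d/ is a voiced stop in word-final position, so it devoices to [t]. /zibdaitamad/ → zibdaitamat.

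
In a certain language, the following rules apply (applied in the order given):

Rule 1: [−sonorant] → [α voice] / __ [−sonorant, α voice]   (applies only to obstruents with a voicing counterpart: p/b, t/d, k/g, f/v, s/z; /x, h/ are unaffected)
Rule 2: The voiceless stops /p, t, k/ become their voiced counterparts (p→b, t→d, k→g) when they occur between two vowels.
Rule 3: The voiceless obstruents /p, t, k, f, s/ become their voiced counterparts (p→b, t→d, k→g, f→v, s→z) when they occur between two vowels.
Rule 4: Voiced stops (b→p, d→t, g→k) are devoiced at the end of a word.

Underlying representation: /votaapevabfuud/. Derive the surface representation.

vodaabevapfuut

Rule 1 (regressive voicing assimilation): /b/ precedes the voiceless obstruent /f/, so it devoices to [p] by assimilation. /votaapevabfuud/ → votaapevapfuud.
Rule 2 (intervocalic voicing): /t/ is a voiceless stop between vowels /o/ and /a/, so it voices to [d]. /p/ is a voiceless stop between vowels /a/ and /e/, so it voices to [b]. /votaapevapfuud/ → vodaabevapfuud.
Rule 3 (intervocalic voicing): no segment meets the environment; /vodaabevapfuud/ is unchanged.
Rule 4 (final devoicing): /d/ is a voiced stop in word-final position, so it devoices to [t]. /vodaabevapfuud/ → vodaabevapfuut.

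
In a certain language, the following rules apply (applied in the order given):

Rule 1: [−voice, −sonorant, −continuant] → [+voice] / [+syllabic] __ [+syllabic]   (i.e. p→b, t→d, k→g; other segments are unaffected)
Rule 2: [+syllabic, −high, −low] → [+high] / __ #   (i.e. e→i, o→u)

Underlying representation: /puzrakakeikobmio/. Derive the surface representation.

Rule 1 (intervocalic voicing): /k/ is a voiceless stop between vowels /a/ and /a/, so it voices to [g]. /k/ is a voiceless stop between vowels /a/ and /e/, so it voices to [g]. /k/ is a voiceless stop between vowels /i/ and /o/, so it voices to [g]. /puzrakakeikobmio/ → puzragageigobmio.
Rule 2 (final vowel raising): /o/ is a mid vowel in word-final position, so it raises to [u]. /puzragageigobmio/ → puzragageigobmiu.

puzragageigobmiu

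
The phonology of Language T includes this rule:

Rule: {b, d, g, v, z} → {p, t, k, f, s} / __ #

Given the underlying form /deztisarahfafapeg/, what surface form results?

/g/ is a voiced obstruent in word-final position, so it devoices to [k].
The other instances of /d/, /z/ do not occur in the required environment and remain unchanged.
Surface form: [deztisarahfafapek].

deztisarahfafapek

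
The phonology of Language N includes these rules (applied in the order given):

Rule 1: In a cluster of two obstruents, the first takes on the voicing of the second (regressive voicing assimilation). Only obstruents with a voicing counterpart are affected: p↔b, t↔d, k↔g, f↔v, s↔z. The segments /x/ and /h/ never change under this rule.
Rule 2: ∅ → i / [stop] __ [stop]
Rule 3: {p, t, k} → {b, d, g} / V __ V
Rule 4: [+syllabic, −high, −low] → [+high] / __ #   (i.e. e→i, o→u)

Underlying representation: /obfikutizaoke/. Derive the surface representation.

opfigudizaogi

Rule 1 (regressive voicing assimilation): /b/ precedes the voiceless obstruent /f/, so it devoices to [p] by assimilation. /obfikutizaoke/ → opfikutizaoke.
Rule 2 (stop-cluster i-epenthesis): no segment meets the environment; /opfikutizaoke/ is unchanged.
Rule 3 (intervocalic voicing): /k/ is a voiceless stop between vowels /i/ and /u/, so it voices to [g]. /t/ is a voiceless stop between vowels /u/ and /i/, so it voices to [d]. /k/ is a voiceless stop between vowels /o/ and /e/, so it voices to [g]. /opfikutizaoke/ → opfigudizaoge.
Rule 4 (final vowel raising): /e/ is a mid vowel in word-final position, so it raises to [i]. /opfigudizaoge/ → opfigudizaogi.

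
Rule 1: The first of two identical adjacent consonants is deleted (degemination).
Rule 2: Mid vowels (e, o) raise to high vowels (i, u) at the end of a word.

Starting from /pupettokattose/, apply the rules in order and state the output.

pupetokatosi

Rule 1 (degemination): /tt/ is a geminate; the first /t/ deletes. /tt/ is a geminate; the first /t/ deletes. /pupettokattose/ → pupetokatose.
Rule 2 (final vowel raising): /e/ is a mid vowel in word-final position, so it raises to [i]. /pupetokatose/ → pupetokatosi.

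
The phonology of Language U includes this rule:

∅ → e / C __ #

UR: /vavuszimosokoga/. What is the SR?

No segment of /vavuszimosokoga/ meets the structural description of the rule, so the form surfaces unchanged.

vavuszimosokoga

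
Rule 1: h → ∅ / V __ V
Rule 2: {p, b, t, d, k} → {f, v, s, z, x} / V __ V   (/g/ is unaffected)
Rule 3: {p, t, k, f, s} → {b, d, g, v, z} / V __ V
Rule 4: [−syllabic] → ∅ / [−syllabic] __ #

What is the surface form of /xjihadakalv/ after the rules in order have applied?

xjiazaxal

Rule 1 (intervocalic h-deletion): /h/ occurs between vowels /i/ and /a/, so it deletes. /xjihadakalv/ → xjiadakalv.
Rule 2 (intervocalic spirantization): /d/ is a stop between vowels /a/ and /a/, so it spirantizes to the fricative [z]. /k/ is a stop between vowels /a/ and /a/, so it spirantizes to the fricative [x]. /xjiadakalv/ → xjiazaxalv.
Rule 3 (intervocalic voicing): no segment meets the environment; /xjiazaxalv/ is unchanged.
Rule 4 (final cluster simplification): /v/ is the second consonant of a word-final cluster /lv/, so it deletes. /xjiazaxalv/ → xjiazaxal.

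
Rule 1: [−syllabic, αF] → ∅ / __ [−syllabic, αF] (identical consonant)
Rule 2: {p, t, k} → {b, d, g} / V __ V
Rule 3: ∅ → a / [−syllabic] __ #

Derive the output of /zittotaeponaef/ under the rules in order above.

zidodaebonaefa

Rule 1 (degemination): /tt/ is a geminate; the first /t/ deletes. /zittotaeponaef/ → zitotaeponaef.
Rule 2 (intervocalic voicing): /t/ is a voiceless stop between vowels /i/ and /o/, so it voices to [d]. /t/ is a voiceless stop between vowels /o/ and /a/, so it voices to [d]. /p/ is a voiceless stop between vowels /e/ and /o/, so it voices to [b]. /zitotaeponaef/ → zidodaebonaef.
Rule 3 (final a-epenthesis): the form ends in the consonant /f/, so [a] is inserted word-finally. /zidodaebonaef/ → zidodaebonaefa.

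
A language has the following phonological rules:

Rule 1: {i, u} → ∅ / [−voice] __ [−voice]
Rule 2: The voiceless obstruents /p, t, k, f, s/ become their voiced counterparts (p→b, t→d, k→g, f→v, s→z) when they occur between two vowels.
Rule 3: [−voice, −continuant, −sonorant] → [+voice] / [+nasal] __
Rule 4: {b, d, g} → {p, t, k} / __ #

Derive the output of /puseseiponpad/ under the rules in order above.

Rule 1 (high vowel syncope): /u/ is a high vowel flanked by voiceless consonants /p/ and /s/, so it deletes. /puseseiponpad/ → pseseiponpad.
Rule 2 (intervocalic voicing): /s/ is a voiceless obstruent between vowels /e/ and /e/, so it voices to [z]. /p/ is a voiceless obstruent between vowels /i/ and /o/, so it voices to [b]. /pseseiponpad/ → psezeibonpad.
Rule 3 (post-nasal voicing): /p/ is a voiceless stop immediately after the nasal /n/, so it voices to [b]. /psezeibonpad/ → psezeibonbad.
Rule 4 (final devoicing): /d/ is a voiced stop in word-final position, so it devoices to [t]. /psezeibonbad/ → psezeibonbat.

psezeibonbat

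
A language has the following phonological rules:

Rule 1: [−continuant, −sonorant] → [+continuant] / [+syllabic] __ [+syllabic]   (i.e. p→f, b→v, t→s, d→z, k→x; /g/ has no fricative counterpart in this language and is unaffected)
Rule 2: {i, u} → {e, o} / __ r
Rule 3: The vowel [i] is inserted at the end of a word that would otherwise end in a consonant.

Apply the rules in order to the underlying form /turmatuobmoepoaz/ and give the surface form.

Rule 1 (intervocalic spirantization): /t/ is a stop between vowels /a/ and /u/, so it spirantizes to the fricative [s]. /p/ is a stop between vowels /e/ and /o/, so it spirantizes to the fricative [f]. /turmatuobmoepoaz/ → turmasuobmoefoaz.
Rule 2 (pre-rhotic lowering): /u/ is a high vowel immediately before /r/, so it lowers to [o]. /turmasuobmoefoaz/ → tormasuobmoefoaz.
Rule 3 (final i-epenthesis): the form ends in the consonant /z/, so [i] is inserted word-finally. /tormasuobmoefoaz/ → tormasuobmoefoazi.

tormasuobmoefoazi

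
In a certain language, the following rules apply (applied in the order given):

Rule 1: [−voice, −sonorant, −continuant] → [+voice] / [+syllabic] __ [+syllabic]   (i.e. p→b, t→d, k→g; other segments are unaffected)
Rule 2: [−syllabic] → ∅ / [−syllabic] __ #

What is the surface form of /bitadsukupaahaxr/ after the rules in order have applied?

bidadsugubaahax

Rule 1 (intervocalic voicing): /t/ is a voiceless stop between vowels /i/ and /a/, so it voices to [d]. /k/ is a voiceless stop between vowels /u/ and /u/, so it voices to [g]. /p/ is a voiceless stop between vowels /u/ and /a/, so it voices to [b]. /bitadsukupaahaxr/ → bidadsugubaahaxr.
Rule 2 (final cluster simplification): /r/ is the second consonant of a word-final cluster /xr/, so it deletes. /bidadsugubaahaxr/ → bidadsugubaahax.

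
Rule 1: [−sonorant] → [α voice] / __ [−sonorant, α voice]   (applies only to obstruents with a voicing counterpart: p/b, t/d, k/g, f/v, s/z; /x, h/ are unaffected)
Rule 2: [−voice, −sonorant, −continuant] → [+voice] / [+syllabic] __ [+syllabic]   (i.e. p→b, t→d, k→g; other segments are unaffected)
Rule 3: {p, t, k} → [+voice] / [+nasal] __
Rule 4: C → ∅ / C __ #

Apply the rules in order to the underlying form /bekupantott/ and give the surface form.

Rule 1 (regressive voicing assimilation): no segment meets the environment; /bekupantott/ is unchanged.
Rule 2 (intervocalic voicing): /k/ is a voiceless stop between vowels /e/ and /u/, so it voices to [g]. /p/ is a voiceless stop between vowels /u/ and /a/, so it voices to [b]. /bekupantott/ → begubantott.
Rule 3 (post-nasal voicing): /t/ is a voiceless stop immediately after the nasal /n/, so it voices to [d]. /begubantott/ → begubandott.
Rule 4 (final cluster simplification): /t/ is the second consonant of a word-final cluster /tt/, so it deletes. /begubandott/ → begubandot.

begubandot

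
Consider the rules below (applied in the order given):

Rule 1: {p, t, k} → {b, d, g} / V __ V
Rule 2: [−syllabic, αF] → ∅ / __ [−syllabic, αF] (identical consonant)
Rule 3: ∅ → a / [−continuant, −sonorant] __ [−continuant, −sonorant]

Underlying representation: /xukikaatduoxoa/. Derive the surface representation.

xugigaataduoxoa

Rule 1 (intervocalic voicing): /k/ is a voiceless stop between vowels /u/ and /i/, so it voices to [g]. /k/ is a voiceless stop between vowels /i/ and /a/, so it voices to [g]. /xukikaatduoxoa/ → xugigaatduoxoa.
Rule 2 (degemination): no segment meets the environment; /xugigaatduoxoa/ is unchanged.
Rule 3 (stop-cluster a-epenthesis): /t/ and /d/ form a stop–stop cluster, so [a] is inserted between them. /xugigaatduoxoa/ → xugigaataduoxoa.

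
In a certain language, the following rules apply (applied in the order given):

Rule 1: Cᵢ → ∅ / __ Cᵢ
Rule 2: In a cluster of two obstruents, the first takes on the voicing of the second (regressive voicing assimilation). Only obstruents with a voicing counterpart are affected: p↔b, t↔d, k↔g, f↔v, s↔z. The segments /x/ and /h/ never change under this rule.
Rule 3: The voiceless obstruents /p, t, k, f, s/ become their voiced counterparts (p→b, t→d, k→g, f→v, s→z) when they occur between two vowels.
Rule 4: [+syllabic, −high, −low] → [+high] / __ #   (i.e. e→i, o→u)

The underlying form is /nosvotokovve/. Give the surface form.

Rule 1 (degemination): /vv/ is a geminate; the first /v/ deletes. /nosvotokovve/ → nosvotokove.
Rule 2 (regressive voicing assimilation): /s/ precedes the voiced obstruent /v/, so it voices to [z] by assimilation. /nosvotokove/ → nozvotokove.
Rule 3 (intervocalic voicing): /t/ is a voiceless obstruent between vowels /o/ and /o/, so it voices to [d]. /k/ is a voiceless obstruent between vowels /o/ and /o/, so it voices to [g]. /nozvotokove/ → nozvodogove.
Rule 4 (final vowel raising): /e/ is a mid vowel in word-final position, so it raises to [i]. /nozvodogove/ → nozvodogovi.

nozvodogovi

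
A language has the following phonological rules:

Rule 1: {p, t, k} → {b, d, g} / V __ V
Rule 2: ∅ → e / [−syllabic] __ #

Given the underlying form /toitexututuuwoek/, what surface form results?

Rule 1 (intervocalic voicing): /t/ is a voiceless stop between vowels /i/ and /e/, so it voices to [d]. /t/ is a voiceless stop between vowels /u/ and /u/, so it voices to [d]. /t/ is a voiceless stop between vowels /u/ and /u/, so it voices to [d]. /toitexututuuwoek/ → toidexududuuwoek.
Rule 2 (final e-epenthesis): the form ends in the consonant /k/, so [e] is inserted word-finally. /toidexududuuwoek/ → toidexududuuwoeke.

toidexududuuwoeke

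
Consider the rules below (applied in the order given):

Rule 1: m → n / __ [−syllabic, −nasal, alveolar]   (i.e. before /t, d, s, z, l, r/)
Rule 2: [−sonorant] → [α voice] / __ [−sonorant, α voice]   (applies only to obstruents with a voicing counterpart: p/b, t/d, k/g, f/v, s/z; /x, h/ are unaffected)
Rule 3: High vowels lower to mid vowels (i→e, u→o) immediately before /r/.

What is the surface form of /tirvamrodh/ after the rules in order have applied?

tervanroth

Rule 1 (nasal place assimilation): /m/ precedes the alveolar consonant /r/, so it assimilates in place to [n]. /tirvamrodh/ → tirvanrodh.
Rule 2 (regressive voicing assimilation): /d/ precedes the voiceless obstruent /h/, so it devoices to [t] by assimilation. /tirvanrodh/ → tirvanroth.
Rule 3 (pre-rhotic lowering): /i/ is a high vowel immediately before /r/, so it lowers to [e]. /tirvanroth/ → tervanroth.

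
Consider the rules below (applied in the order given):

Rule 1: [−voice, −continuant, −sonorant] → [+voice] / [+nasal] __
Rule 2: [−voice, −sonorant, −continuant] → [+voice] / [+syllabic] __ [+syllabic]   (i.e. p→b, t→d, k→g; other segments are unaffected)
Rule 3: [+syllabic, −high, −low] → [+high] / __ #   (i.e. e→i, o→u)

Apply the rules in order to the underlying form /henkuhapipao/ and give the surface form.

Rule 1 (post-nasal voicing): /k/ is a voiceless stop immediately after the nasal /n/, so it voices to [g]. /henkuhapipao/ → henguhapipao.
Rule 2 (intervocalic voicing): /p/ is a voiceless stop between vowels /a/ and /i/, so it voices to [b]. /p/ is a voiceless stop between vowels /i/ and /a/, so it voices to [b]. /henguhapipao/ → henguhabibao.
Rule 3 (final vowel raising): /o/ is a mid vowel in word-final position, so it raises to [u]. /henguhabibao/ → henguhabibau.

henguhabibau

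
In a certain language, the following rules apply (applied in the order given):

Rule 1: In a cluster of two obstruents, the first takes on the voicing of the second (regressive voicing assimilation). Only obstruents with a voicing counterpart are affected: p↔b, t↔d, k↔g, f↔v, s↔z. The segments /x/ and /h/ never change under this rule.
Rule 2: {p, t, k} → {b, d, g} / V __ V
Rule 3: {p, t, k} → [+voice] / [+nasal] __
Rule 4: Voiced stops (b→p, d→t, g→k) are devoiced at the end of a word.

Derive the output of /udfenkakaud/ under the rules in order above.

Rule 1 (regressive voicing assimilation): /d/ precedes the voiceless obstruent /f/, so it devoices to [t] by assimilation. /udfenkakaud/ → utfenkakaud.
Rule 2 (intervocalic voicing): /k/ is a voiceless stop between vowels /a/ and /a/, so it voices to [g]. /utfenkakaud/ → utfenkagaud.
Rule 3 (post-nasal voicing): /k/ is a voiceless stop immediately after the nasal /n/, so it voices to [g]. /utfenkagaud/ → utfengagaud.
Rule 4 (final devoicing): /d/ is a voiced stop in word-final position, so it devoices to [t]. /utfengagaud/ → utfengagaut.

utfengagaut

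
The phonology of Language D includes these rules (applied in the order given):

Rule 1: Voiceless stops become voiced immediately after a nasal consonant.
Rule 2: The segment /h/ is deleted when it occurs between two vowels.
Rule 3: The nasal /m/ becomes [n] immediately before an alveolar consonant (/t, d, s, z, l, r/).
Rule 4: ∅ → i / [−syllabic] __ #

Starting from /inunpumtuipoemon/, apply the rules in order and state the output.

Rule 1 (post-nasal voicing): /p/ is a voiceless stop immediately after the nasal /n/, so it voices to [b]. /t/ is a voiceless stop immediately after the nasal /m/, so it voices to [d]. /inunpumtuipoemon/ → inunbumduipoemon.
Rule 2 (intervocalic h-deletion): no segment meets the environment; /inunbumduipoemon/ is unchanged.
Rule 3 (nasal place assimilation): /m/ precedes the alveolar consonant /d/, so it assimilates in place to [n]. /inunbumduipoemon/ → inunbunduipoemon.
Rule 4 (final i-epenthesis): the form ends in the consonant /n/, so [i] is inserted word-finally. /inunbunduipoemon/ → inunbunduipoemoni.

inunbunduipoemoni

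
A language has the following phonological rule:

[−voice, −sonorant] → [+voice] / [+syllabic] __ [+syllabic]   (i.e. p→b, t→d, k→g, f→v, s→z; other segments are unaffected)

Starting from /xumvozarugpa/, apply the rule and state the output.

xumvozarugpa

No segment of /xumvozarugpa/ meets the structural description of the rule, so the form surfaces unchanged.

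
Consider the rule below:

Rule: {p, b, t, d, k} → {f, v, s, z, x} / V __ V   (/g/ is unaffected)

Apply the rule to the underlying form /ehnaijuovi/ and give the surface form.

No segment of /ehnaijuovi/ meets the structural description of the rule, so the form surfaces unchanged.

ehnaijuovi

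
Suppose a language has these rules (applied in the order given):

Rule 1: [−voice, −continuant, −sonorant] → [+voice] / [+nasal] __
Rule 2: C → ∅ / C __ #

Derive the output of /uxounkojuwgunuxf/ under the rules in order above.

uxoungojuwgunux

Rule 1 (post-nasal voicing): /k/ is a voiceless stop immediately after the nasal /n/, so it voices to [g]. /uxounkojuwgunuxf/ → uxoungojuwgunuxf.
Rule 2 (final cluster simplification): /f/ is the second consonant of a word-final cluster /xf/, so it deletes. /uxoungojuwgunuxf/ → uxoungojuwgunux.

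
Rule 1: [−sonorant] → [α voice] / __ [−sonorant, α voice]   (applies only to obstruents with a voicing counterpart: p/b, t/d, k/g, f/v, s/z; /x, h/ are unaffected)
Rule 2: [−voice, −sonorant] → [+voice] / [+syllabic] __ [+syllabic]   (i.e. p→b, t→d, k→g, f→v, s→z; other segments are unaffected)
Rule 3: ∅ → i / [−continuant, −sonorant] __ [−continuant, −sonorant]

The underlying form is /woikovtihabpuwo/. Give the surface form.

woigoftihapipuwo

Rule 1 (regressive voicing assimilation): /v/ precedes the voiceless obstruent /t/, so it devoices to [f] by assimilation. /b/ precedes the voiceless obstruent /p/, so it devoices to [p] by assimilation. /woikovtihabpuwo/ → woikoftihappuwo.
Rule 2 (intervocalic voicing): /k/ is a voiceless obstruent between vowels /i/ and /o/, so it voices to [g]. /woikoftihappuwo/ → woigoftihappuwo.
Rule 3 (stop-cluster i-epenthesis): /p/ and /p/ form a stop–stop cluster, so [i] is inserted between them. /woigoftihappuwo/ → woigoftihapipuwo.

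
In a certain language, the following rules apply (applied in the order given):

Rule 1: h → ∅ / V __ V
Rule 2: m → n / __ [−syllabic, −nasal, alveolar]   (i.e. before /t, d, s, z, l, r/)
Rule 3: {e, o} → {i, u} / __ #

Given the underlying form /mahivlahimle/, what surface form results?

maivlainli

Rule 1 (intervocalic h-deletion): /h/ occurs between vowels /a/ and /i/, so it deletes. /h/ occurs between vowels /a/ and /i/, so it deletes. /mahivlahimle/ → maivlaimle.
Rule 2 (nasal place assimilation): /m/ precedes the alveolar consonant /l/, so it assimilates in place to [n]. /maivlaimle/ → maivlainle.
Rule 3 (final vowel raising): /e/ is a mid vowel in word-final position, so it raises to [i]. /maivlainle/ → maivlainli.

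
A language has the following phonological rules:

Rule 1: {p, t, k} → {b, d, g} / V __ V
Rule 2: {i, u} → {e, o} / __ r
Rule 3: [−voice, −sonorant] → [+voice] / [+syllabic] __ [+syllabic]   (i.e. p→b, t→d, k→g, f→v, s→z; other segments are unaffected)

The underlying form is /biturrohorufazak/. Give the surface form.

Rule 1 (intervocalic voicing): /t/ is a voiceless stop between vowels /i/ and /u/, so it voices to [d]. /biturrohorufazak/ → bidurrohorufazak.
Rule 2 (pre-rhotic lowering): /u/ is a high vowel immediately before /r/, so it lowers to [o]. /bidurrohorufazak/ → bidorrohorufazak.
Rule 3 (intervocalic voicing): /f/ is a voiceless obstruent between vowels /u/ and /a/, so it voices to [v]. /bidorrohorufazak/ → bidorrohoruvazak.

bidorrohoruvazak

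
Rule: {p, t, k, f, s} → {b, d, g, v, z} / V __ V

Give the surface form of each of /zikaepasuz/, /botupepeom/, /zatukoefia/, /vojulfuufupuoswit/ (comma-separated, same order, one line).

zigaebazuz, bodubebeom, zadugoevia, vojulfuuvubuoswit

/zikaepasuz/: /k/ is a voiceless obstruent between vowels /i/ and /a/, so it voices to [g]. /p/ is a voiceless obstruent between vowels /e/ and /a/, so it voices to [b]. /s/ is a voiceless obstruent between vowels /a/ and /u/, so it voices to [z]. → [zigaebazuz].
/botupepeom/: /t/ is a voiceless obstruent between vowels /o/ and /u/, so it voices to [d]. /p/ is a voiceless obstruent between vowels /u/ and /e/, so it voices to [b]. /p/ is a voiceless obstruent between vowels /e/ and /e/, so it voices to [b]. → [bodubebeom].
/zatukoefia/: /t/ is a voiceless obstruent between vowels /a/ and /u/, so it voices to [d]. /k/ is a voiceless obstruent between vowels /u/ and /o/, so it voices to [g]. /f/ is a voiceless obstruent between vowels /e/ and /i/, so it voices to [v]. → [zadugoevia].
/vojulfuufupuoswit/: /f/ is a voiceless obstruent between vowels /u/ and /u/, so it voices to [v]. /p/ is a voiceless obstruent between vowels /u/ and /u/, so it voices to [b]. → [vojulfuuvubuoswit].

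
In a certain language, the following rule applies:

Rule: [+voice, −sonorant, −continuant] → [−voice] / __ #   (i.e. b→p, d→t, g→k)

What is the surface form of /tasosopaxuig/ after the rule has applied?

/g/ is a voiced stop in word-final position, so it devoices to [k].
Surface form: [tasosopaxuik].

tasosopaxuik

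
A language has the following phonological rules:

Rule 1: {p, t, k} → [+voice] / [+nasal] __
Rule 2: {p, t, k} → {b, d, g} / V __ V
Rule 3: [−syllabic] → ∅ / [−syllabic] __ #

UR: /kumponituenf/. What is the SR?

Rule 1 (post-nasal voicing): /p/ is a voiceless stop immediately after the nasal /m/, so it voices to [b]. /kumponituenf/ → kumbonituenf.
Rule 2 (intervocalic voicing): /t/ is a voiceless stop between vowels /i/ and /u/, so it voices to [d]. /kumbonituenf/ → kumboniduenf.
Rule 3 (final cluster simplification): /f/ is the second consonant of a word-final cluster /nf/, so it deletes. /kumboniduenf/ → kumboniduen.

kumboniduen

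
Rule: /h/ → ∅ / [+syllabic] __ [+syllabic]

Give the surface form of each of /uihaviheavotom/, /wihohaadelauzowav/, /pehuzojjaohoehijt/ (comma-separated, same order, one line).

/uihaviheavotom/: /h/ occurs between vowels /i/ and /a/, so it deletes. /h/ occurs between vowels /i/ and /e/, so it deletes. → [uiavieavotom].
/wihohaadelauzowav/: /h/ occurs between vowels /i/ and /o/, so it deletes. /h/ occurs between vowels /o/ and /a/, so it deletes. → [wioaadelauzowav].
/pehuzojjaohoehijt/: /h/ occurs between vowels /e/ and /u/, so it deletes. /h/ occurs between vowels /o/ and /o/, so it deletes. /h/ occurs between vowels /e/ and /i/, so it deletes. → [peuzojjaooeijt].

uiavieavotom, wioaadelauzowav, peuzojjaooeijt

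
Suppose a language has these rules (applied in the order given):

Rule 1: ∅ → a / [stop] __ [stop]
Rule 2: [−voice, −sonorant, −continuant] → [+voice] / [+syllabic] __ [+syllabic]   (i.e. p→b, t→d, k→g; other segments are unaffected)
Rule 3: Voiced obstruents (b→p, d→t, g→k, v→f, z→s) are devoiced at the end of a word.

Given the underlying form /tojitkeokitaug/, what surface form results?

tojidageogidauk

Rule 1 (stop-cluster a-epenthesis): /t/ and /k/ form a stop–stop cluster, so [a] is inserted between them. /tojitkeokitaug/ → tojitakeokitaug.
Rule 2 (intervocalic voicing): /t/ is a voiceless stop between vowels /i/ and /a/, so it voices to [d]. /k/ is a voiceless stop between vowels /a/ and /e/, so it voices to [g]. /k/ is a voiceless stop between vowels /o/ and /i/, so it voices to [g]. /t/ is a voiceless stop between vowels /i/ and /a/, so it voices to [d]. /tojitakeokitaug/ → tojidageogidaug.
Rule 3 (final devoicing): /g/ is a voiced obstruent in word-final position, so it devoices to [k]. /tojidageogidaug/ → tojidageogidauk.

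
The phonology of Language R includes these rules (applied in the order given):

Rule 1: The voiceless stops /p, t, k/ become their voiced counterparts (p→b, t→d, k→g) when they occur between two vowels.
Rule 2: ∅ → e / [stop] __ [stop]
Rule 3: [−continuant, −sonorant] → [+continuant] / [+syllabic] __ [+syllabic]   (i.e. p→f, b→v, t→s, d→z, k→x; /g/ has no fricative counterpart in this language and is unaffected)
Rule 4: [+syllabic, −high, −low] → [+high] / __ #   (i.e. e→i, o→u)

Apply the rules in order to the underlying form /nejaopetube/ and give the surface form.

Rule 1 (intervocalic voicing): /p/ is a voiceless stop between vowels /o/ and /e/, so it voices to [b]. /t/ is a voiceless stop between vowels /e/ and /u/, so it voices to [d]. /nejaopetube/ → nejaobedube.
Rule 2 (stop-cluster e-epenthesis): no segment meets the environment; /nejaobedube/ is unchanged.
Rule 3 (intervocalic spirantization): /b/ is a stop between vowels /o/ and /e/, so it spirantizes to the fricative [v]. /d/ is a stop between vowels /e/ and /u/, so it spirantizes to the fricative [z]. /b/ is a stop between vowels /u/ and /e/, so it spirantizes to the fricative [v]. /nejaobedube/ → nejaovezuve.
Rule 4 (final vowel raising): /e/ is a mid vowel in word-final position, so it raises to [i]. /nejaovezuve/ → nejaovezuvi.

nejaovezuvi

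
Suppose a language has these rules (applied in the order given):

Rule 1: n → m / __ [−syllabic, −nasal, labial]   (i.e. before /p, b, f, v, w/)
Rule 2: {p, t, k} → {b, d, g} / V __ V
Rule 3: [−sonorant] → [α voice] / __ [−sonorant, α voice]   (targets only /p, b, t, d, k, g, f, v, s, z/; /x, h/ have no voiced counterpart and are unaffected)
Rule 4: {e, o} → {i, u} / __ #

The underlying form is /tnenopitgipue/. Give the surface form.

tnenobidgibui

Rule 1 (nasal place assimilation): no segment meets the environment; /tnenopitgipue/ is unchanged.
Rule 2 (intervocalic voicing): /p/ is a voiceless stop between vowels /o/ and /i/, so it voices to [b]. /p/ is a voiceless stop between vowels /i/ and /u/, so it voices to [b]. /tnenopitgipue/ → tnenobitgibue.
Rule 3 (regressive voicing assimilation): /t/ precedes the voiced obstruent /g/, so it voices to [d] by assimilation. /tnenobitgibue/ → tnenobidgibue.
Rule 4 (final vowel raising): /e/ is a mid vowel in word-final position, so it raises to [i]. /tnenobidgibue/ → tnenobidgibui.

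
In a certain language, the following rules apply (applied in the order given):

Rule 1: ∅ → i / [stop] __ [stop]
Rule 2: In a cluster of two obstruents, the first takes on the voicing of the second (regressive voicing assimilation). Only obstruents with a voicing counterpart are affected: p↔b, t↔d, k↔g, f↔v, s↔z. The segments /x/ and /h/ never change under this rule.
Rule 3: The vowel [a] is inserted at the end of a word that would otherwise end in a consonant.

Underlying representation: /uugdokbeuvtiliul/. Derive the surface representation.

Rule 1 (stop-cluster i-epenthesis): /g/ and /d/ form a stop–stop cluster, so [i] is inserted between them. /k/ and /b/ form a stop–stop cluster, so [i] is inserted between them. /uugdokbeuvtiliul/ → uugidokibeuvtiliul.
Rule 2 (regressive voicing assimilation): /v/ precedes the voiceless obstruent /t/, so it devoices to [f] by assimilation. /uugidokibeuvtiliul/ → uugidokibeuftiliul.
Rule 3 (final a-epenthesis): the form ends in the consonant /l/, so [a] is inserted word-finally. /uugidokibeuftiliul/ → uugidokibeuftiliula.

uugidokibeuftiliula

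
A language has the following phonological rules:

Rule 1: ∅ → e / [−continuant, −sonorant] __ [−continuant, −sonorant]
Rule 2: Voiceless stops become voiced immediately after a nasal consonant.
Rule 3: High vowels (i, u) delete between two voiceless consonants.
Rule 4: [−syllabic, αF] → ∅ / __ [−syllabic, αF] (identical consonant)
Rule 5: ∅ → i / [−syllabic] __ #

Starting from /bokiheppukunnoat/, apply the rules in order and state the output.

bokhepepkunoati

Rule 1 (stop-cluster e-epenthesis): /p/ and /p/ form a stop–stop cluster, so [e] is inserted between them. /bokiheppukunnoat/ → bokihepepukunnoat.
Rule 2 (post-nasal voicing): no segment meets the environment; /bokihepepukunnoat/ is unchanged.
Rule 3 (high vowel syncope): /i/ is a high vowel flanked by voiceless consonants /k/ and /h/, so it deletes. /u/ is a high vowel flanked by voiceless consonants /p/ and /k/, so it deletes. /bokihepepukunnoat/ → bokhepepkunnoat.
Rule 4 (degemination): /nn/ is a geminate; the first /n/ deletes. /bokhepepkunnoat/ → bokhepepkunoat.
Rule 5 (final i-epenthesis): the form ends in the consonant /t/, so [i] is inserted word-finally. /bokhepepkunoat/ → bokhepepkunoati.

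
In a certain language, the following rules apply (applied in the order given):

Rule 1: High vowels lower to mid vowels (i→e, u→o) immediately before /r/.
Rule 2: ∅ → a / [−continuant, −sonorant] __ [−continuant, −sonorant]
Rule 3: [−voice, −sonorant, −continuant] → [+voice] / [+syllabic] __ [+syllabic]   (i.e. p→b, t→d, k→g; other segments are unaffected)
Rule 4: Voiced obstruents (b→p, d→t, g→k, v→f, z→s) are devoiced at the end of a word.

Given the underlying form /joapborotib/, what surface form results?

joababorodip

Rule 1 (pre-rhotic lowering): no segment meets the environment; /joapborotib/ is unchanged.
Rule 2 (stop-cluster a-epenthesis): /p/ and /b/ form a stop–stop cluster, so [a] is inserted between them. /joapborotib/ → joapaborotib.
Rule 3 (intervocalic voicing): /p/ is a voiceless stop between vowels /a/ and /a/, so it voices to [b]. /t/ is a voiceless stop between vowels /o/ and /i/, so it voices to [d]. /joapaborotib/ → joababorodib.
Rule 4 (final devoicing): /b/ is a voiced obstruent in word-final position, so it devoices to [p]. /joababorodib/ → joababorodip.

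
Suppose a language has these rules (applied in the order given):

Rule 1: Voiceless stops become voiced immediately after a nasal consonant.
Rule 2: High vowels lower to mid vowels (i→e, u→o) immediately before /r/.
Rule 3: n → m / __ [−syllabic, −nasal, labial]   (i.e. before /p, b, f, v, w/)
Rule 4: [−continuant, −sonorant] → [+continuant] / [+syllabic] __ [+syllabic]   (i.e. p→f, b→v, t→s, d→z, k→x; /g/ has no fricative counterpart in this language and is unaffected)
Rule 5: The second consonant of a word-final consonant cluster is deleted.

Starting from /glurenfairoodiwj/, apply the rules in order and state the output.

Rule 1 (post-nasal voicing): no segment meets the environment; /glurenfairoodiwj/ is unchanged.
Rule 2 (pre-rhotic lowering): /u/ is a high vowel immediately before /r/, so it lowers to [o]. /i/ is a high vowel immediately before /r/, so it lowers to [e]. /glurenfairoodiwj/ → glorenfaeroodiwj.
Rule 3 (nasal place assimilation): /n/ precedes the labial consonant /f/, so it assimilates in place to [m]. /glorenfaeroodiwj/ → gloremfaeroodiwj.
Rule 4 (intervocalic spirantization): /d/ is a stop between vowels /o/ and /i/, so it spirantizes to the fricative [z]. /gloremfaeroodiwj/ → gloremfaerooziwj.
Rule 5 (final cluster simplification): /j/ is the second consonant of a word-final cluster /wj/, so it deletes. /gloremfaerooziwj/ → gloremfaerooziw.

gloremfaerooziw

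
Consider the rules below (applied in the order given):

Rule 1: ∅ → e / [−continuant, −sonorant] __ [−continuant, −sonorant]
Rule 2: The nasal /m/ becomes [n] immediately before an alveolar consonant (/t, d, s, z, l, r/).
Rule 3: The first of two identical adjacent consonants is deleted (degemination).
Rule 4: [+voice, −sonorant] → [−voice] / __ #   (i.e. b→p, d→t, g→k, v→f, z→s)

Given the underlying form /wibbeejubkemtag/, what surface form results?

Rule 1 (stop-cluster e-epenthesis): /b/ and /b/ form a stop–stop cluster, so [e] is inserted between them. /b/ and /k/ form a stop–stop cluster, so [e] is inserted between them. /wibbeejubkemtag/ → wibebeejubekemtag.
Rule 2 (nasal place assimilation): /m/ precedes the alveolar consonant /t/, so it assimilates in place to [n]. /wibebeejubekemtag/ → wibebeejubekentag.
Rule 3 (degemination): no segment meets the environment; /wibebeejubekentag/ is unchanged.
Rule 4 (final devoicing): /g/ is a voiced obstruent in word-final position, so it devoices to [k]. /wibebeejubekentag/ → wibebeejubekentak.

wibebeejubekentak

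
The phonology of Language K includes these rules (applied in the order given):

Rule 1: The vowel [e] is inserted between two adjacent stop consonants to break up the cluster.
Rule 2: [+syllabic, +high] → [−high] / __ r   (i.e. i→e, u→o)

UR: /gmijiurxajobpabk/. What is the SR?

gmijiorxajobepabek

Rule 1 (stop-cluster e-epenthesis): /b/ and /p/ form a stop–stop cluster, so [e] is inserted between them. /b/ and /k/ form a stop–stop cluster, so [e] is inserted between them. /gmijiurxajobpabk/ → gmijiurxajobepabek.
Rule 2 (pre-rhotic lowering): /u/ is a high vowel immediately before /r/, so it lowers to [o]. /gmijiurxajobepabek/ → gmijiorxajobepabek.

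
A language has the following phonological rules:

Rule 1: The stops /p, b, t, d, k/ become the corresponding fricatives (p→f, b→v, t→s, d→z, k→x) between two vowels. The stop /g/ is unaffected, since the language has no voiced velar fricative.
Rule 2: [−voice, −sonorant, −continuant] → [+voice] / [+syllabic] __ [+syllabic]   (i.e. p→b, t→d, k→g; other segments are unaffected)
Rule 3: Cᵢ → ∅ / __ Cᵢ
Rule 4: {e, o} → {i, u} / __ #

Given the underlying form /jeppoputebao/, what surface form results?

jepofusevau

Rule 1 (intervocalic spirantization): /p/ is a stop between vowels /o/ and /u/, so it spirantizes to the fricative [f]. /t/ is a stop between vowels /u/ and /e/, so it spirantizes to the fricative [s]. /b/ is a stop between vowels /e/ and /a/, so it spirantizes to the fricative [v]. /jeppoputebao/ → jeppofusevao.
Rule 2 (intervocalic voicing): no segment meets the environment; /jeppofusevao/ is unchanged.
Rule 3 (degemination): /pp/ is a geminate; the first /p/ deletes. /jeppofusevao/ → jepofusevao.
Rule 4 (final vowel raising): /o/ is a mid vowel in word-final position, so it raises to [u]. /jepofusevao/ → jepofusevau.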